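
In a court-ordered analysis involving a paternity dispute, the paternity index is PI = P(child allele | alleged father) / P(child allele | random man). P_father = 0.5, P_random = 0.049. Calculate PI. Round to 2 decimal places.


Paternity Index calculation:
PI = P(allele|father) / P(allele|random)
PI = 0.5 / 0.049
PI = 10.20

10.20


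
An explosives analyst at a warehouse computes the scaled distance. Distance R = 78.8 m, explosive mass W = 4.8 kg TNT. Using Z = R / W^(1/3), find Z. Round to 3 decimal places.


Scaled distance calculation:
W^(1/3) = 4.8^(1/3) = 1.686865
Z = R / W^(1/3) = 78.8 / 1.686865
Z = 46.714 m/kg^(1/3)

46.714


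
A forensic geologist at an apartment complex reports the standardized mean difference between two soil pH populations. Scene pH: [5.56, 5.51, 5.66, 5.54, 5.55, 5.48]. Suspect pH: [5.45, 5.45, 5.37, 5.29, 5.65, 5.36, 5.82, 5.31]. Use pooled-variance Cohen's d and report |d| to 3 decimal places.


Pooled-variance Cohen's d for soil pH comparison:
Scene mean = 33.3 / 6 = 5.55
Suspect mean = 43.7 / 8 = 5.4625
Scene sample variance s_s^2 = 0.00376
Suspect sample variance s_c^2 = 0.033621
Pooled variance = ((n_s-1)*s_s^2 + (n_c-1)*s_c^2) / (n_s + n_c - 2) = 0.021179
Pooled SD = sqrt(0.021179) = 0.14553
Mean difference = 0.0875
|d| = |0.0875| / 0.14553 = 0.601

0.601


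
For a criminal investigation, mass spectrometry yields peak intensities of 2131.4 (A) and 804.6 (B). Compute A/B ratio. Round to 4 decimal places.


Spectral peak ratio:
Peak A = 2131.4 counts
Peak B = 804.6 counts
Ratio = 2131.4 / 804.6 = 2.6490

2.6490


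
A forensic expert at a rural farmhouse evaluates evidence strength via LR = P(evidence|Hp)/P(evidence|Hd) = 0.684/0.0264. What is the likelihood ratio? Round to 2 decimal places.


Likelihood ratio calculation:
LR = P(E|Hp) / P(E|Hd)
LR = 0.684 / 0.0264
LR = 25.91

25.91


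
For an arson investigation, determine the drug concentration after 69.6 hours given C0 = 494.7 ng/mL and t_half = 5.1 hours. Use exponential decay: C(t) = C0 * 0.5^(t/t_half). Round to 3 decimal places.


Drug concentration decay:
Number of half-lives = t / t_half = 69.6 / 5.1 = 13.647059
Decay factor = 0.5^13.647059 = 0.00007795
C(t) = 494.7 * 0.00007795 = 0.039 ng/mL

0.039


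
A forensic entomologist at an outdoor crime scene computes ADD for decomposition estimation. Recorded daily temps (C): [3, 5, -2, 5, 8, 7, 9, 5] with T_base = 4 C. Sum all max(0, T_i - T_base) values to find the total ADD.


Computing ADD day by day:
Day 1: max(0, 3 - 4) = 0
Day 2: max(0, 5 - 4) = 1
Day 3: max(0, -2 - 4) = 0
Day 4: max(0, 5 - 4) = 1
Day 5: max(0, 8 - 4) = 4
Day 6: max(0, 7 - 4) = 3
Day 7: max(0, 9 - 4) = 5
Day 8: max(0, 5 - 4) = 1
Total ADD = 15

15


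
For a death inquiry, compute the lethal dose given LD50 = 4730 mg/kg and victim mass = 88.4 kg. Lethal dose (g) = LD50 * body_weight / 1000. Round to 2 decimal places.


Lethal dose calculation:
Lethal dose = LD50 * body_weight / 1000
= 4730 * 88.4 / 1000
= 418132 / 1000
= 418.13 g

418.13


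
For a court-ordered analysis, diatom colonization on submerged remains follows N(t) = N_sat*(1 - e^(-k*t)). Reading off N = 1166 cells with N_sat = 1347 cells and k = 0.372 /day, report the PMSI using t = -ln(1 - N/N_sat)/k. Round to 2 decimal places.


PMSI from diatom colonization curve:
N / N_sat = 1166 / 1347 = 0.865627
1 - N/N_sat = 0.134373
ln(1 - N/N_sat) = -2.007136
t = -ln(1 - N/N_sat) / k = -(-2.007136) / 0.372 = 5.40 days

5.40


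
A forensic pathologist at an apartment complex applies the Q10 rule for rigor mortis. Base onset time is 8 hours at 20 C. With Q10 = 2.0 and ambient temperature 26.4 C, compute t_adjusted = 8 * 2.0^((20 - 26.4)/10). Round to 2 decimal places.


Rigor mortis time adjustment:
Exponent = (T_ref - T_actual) / 10 = (20 - 26.4) / 10 = -0.64
Q10 factor = 2.0^-0.64 = 0.64171
t_adjusted = 8 * 0.64171 = 5.13 hours

5.13


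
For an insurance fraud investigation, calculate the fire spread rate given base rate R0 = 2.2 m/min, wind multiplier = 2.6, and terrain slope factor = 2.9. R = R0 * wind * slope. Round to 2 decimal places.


Fire spread rate calculation:
R = R0 * wind_factor * slope_factor
= 2.2 * 2.6 * 2.9
= 5.72 * 2.9
= 16.59 m/min

16.59


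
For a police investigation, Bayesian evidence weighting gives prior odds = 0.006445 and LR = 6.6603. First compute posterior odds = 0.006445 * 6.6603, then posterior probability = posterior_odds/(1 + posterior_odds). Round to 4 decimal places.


Bayesian evidence evaluation:
Posterior odds = prior_odds * LR = 0.006445 * 6.6603 = 0.04292563
Posterior probability = posterior_odds / (1 + posterior_odds)
= 0.04292563 / (1 + 0.04292563)
= 0.04292563 / 1.04292563
= 0.0412

0.0412


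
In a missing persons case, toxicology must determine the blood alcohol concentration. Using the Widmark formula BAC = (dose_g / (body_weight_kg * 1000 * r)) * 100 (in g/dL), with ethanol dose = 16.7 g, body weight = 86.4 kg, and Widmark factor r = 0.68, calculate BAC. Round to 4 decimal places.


Applying the Widmark formula:
BAC = (dose_g / (body_wt * 1000 * r)) * 100
Denominator = 86.4 * 1000 * 0.68 = 58752
BAC = (16.7 / 58752) * 100
BAC = 0.0284 g/dL

0.0284


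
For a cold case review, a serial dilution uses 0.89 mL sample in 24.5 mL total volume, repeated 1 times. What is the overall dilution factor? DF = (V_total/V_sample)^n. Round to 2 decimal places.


Dilution factor calculation:
Single dilution = V_total / V_sample = 24.5 / 0.89 ≈ 27.52809
Number of dilutions = 1
Total DF = (24.5 / 0.89)^1 (full precision, rounded at the end) = 27.53

27.53


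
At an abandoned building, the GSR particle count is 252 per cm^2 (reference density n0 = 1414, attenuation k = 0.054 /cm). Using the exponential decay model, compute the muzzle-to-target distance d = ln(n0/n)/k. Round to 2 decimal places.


GSR distance calculation:
n0/n = 1414 / 252 = 5.611111
ln(n0/n) = 1.724749
d = 1.724749 / 0.054 = 31.94 cm

31.94


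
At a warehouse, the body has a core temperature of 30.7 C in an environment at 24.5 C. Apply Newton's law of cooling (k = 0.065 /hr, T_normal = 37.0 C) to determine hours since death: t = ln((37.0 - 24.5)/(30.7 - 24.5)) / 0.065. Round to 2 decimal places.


Using Newton's law of cooling:
t = ln((T_normal - T_ambient) / (T_body - T_ambient)) / k
T_normal - T_ambient = 12.5
T_body - T_ambient = 6.2
Ratio = 2.016129
ln(ratio) = 0.701179
t = 0.701179 / 0.065 = 10.79 hours

10.79


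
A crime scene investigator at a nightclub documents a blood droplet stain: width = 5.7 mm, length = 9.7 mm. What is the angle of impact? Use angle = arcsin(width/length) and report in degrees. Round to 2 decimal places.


Blood spatter impact angle calculation:
width / length = 5.7 / 9.7 = 0.587629
angle = arcsin(0.587629)
angle = 35.99 degrees

35.99


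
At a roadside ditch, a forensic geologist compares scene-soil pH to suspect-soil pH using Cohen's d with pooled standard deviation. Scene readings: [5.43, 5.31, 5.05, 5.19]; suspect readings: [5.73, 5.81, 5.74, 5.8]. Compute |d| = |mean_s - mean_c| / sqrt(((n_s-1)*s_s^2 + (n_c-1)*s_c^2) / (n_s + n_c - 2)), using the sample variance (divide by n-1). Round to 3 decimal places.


Pooled-variance Cohen's d for soil pH comparison:
Scene mean = 20.98 / 4 = 5.245
Suspect mean = 23.08 / 4 = 5.77
Scene sample variance s_s^2 = 0.0265
Suspect sample variance s_c^2 = 0.001667
Pooled variance = ((n_s-1)*s_s^2 + (n_c-1)*s_c^2) / (n_s + n_c - 2) = 0.014083
Pooled SD = sqrt(0.014083) = 0.118672
Mean difference = -0.525
|d| = |-0.525| / 0.118672 = 4.424

4.424


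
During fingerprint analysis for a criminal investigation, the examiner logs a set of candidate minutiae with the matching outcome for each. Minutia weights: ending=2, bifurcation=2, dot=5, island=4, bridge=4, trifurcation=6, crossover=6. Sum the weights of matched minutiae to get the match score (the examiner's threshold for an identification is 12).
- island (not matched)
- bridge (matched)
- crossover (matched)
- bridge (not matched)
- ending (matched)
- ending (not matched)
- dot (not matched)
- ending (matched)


Weighted minutiae match score:
  island: not matched, +0
  bridge: matched, +4 (running total 4)
  crossover: matched, +6 (running total 10)
  bridge: not matched, +0
  ending: matched, +2 (running total 12)
  ending: not matched, +0
  dot: not matched, +0
  ending: matched, +2 (running total 14)
Total score = 14
Threshold = 12; verdict = identification

14


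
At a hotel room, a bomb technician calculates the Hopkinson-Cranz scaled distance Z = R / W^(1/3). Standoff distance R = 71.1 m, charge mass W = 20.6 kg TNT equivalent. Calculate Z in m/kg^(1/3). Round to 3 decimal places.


Scaled distance calculation:
W^(1/3) = 20.6^(1/3) = 2.741295
Z = R / W^(1/3) = 71.1 / 2.741295
Z = 25.937 m/kg^(1/3)

25.937


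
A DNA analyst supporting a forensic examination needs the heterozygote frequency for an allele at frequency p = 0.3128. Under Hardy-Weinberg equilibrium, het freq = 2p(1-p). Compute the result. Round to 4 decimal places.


Hardy-Weinberg heterozygote frequency:
q = 1 - p = 1 - 0.3128 = 0.6872
2pq = 2 * 0.3128 * 0.6872 = 0.4299

0.4299


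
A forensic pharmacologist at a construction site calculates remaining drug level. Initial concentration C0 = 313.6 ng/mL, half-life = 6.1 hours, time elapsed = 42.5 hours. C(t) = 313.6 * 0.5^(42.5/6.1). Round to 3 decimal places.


Drug concentration decay:
Number of half-lives = t / t_half = 42.5 / 6.1 = 6.967213
Decay factor = 0.5^6.967213 = 0.00799208
C(t) = 313.6 * 0.00799208 = 2.506 ng/mL

2.506


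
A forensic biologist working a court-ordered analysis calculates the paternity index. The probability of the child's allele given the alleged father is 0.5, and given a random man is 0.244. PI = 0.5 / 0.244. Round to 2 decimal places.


Paternity Index calculation:
PI = P(allele|father) / P(allele|random)
PI = 0.5 / 0.244
PI = 2.05

2.05


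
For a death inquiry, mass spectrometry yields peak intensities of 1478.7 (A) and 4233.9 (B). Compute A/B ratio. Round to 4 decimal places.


Spectral peak ratio:
Peak A = 1478.7 counts
Peak B = 4233.9 counts
Ratio = 1478.7 / 4233.9 = 0.3493

0.3493


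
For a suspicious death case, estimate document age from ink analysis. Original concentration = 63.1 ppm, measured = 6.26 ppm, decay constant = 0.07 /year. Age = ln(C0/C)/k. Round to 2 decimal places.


Document age estimation:
C0/C = 63.1 / 6.26 = 10.079872
ln(C0/C) = 2.310541
t = 2.310541 / 0.07 = 33.01 years

33.01


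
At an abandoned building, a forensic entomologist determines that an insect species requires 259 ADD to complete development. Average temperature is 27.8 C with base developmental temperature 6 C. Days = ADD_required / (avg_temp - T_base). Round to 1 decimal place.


Insect development time:
Effective temperature = avg_temp - T_base = 27.8 - 6 = 21.8 C
Days = ADD / effective_temp = 259 / 21.8 = 11.9 days

11.9


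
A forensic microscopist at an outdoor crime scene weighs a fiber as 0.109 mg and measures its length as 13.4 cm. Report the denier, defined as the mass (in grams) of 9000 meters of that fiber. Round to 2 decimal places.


Denier calculation:
Mass in grams = 0.109 mg / 1000 = 0.000109 g
Length in meters = 13.4 cm / 100 = 0.134 m
Linear density = mass / length = 0.000109 / 0.134 = 0.00081343 g/m
Denier = (g/m) * 9000 = 0.00081343 * 9000 = 7.32

7.32


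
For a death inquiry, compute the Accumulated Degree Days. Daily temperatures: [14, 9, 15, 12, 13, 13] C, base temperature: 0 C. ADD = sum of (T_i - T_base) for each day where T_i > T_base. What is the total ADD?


Computing ADD day by day:
Day 1: max(0, 14 - 0) = 14
Day 2: max(0, 9 - 0) = 9
Day 3: max(0, 15 - 0) = 15
Day 4: max(0, 12 - 0) = 12
Day 5: max(0, 13 - 0) = 13
Day 6: max(0, 13 - 0) = 13
Total ADD = 76

76


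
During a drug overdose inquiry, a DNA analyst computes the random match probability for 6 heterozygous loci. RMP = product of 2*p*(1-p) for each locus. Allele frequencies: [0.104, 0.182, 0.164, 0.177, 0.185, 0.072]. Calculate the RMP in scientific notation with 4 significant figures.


Computing RMP for 6 loci:
Locus 1: 2 * 0.104 * 0.896 = 0.186368
Locus 2: 2 * 0.182 * 0.818 = 0.297752
Locus 3: 2 * 0.164 * 0.836 = 0.274208
Locus 4: 2 * 0.177 * 0.823 = 0.291342
Locus 5: 2 * 0.185 * 0.815 = 0.30155
Locus 6: 2 * 0.072 * 0.928 = 0.133632
RMP = 1.786e-04

1.786e-04


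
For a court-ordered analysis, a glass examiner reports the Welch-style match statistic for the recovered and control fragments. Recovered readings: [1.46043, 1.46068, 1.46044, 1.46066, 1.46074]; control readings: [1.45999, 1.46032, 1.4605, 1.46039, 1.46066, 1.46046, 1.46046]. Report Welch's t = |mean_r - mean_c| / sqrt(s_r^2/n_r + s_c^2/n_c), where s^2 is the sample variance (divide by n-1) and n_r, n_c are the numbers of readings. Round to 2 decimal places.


Welch's t-criterion for glass RI comparison:
Recovered mean = sum / n_r = 7.30295 / 5 = 1.46059
Control mean = sum / n_c = 10.22278 / 7 = 1.4603971
Recovered sample variance s_r^2 = 2.09e-08
Control sample variance s_c^2 = 4.32238e-08
Welch SE (unpooled) = sqrt(s_r^2/n_r + s_c^2/n_c) = sqrt(4.18e-09 + 6.17483e-09) = sqrt(1.03548e-08) = 0.000101759
|mean_r - mean_c| = 0.000192857
t = 0.000192857 / 0.000101759 = 1.90

1.90


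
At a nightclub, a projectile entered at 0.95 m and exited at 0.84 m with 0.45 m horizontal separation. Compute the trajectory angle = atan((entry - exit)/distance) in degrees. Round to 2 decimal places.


Bullet trajectory angle:
Height difference = 0.95 - 0.84 = 0.11 m
angle = atan(0.11 / 0.45)
angle = atan(0.244444)
angle = 13.74 degrees

13.74


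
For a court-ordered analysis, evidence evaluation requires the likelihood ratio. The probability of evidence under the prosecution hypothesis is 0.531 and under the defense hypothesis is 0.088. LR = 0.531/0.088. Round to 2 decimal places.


Likelihood ratio calculation:
LR = P(E|Hp) / P(E|Hd)
LR = 0.531 / 0.088
LR = 6.03

6.03


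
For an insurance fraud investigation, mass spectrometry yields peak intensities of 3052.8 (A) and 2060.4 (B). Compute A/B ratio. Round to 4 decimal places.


Spectral peak ratio:
Peak A = 3052.8 counts
Peak B = 2060.4 counts
Ratio = 3052.8 / 2060.4 = 1.4817

1.4817


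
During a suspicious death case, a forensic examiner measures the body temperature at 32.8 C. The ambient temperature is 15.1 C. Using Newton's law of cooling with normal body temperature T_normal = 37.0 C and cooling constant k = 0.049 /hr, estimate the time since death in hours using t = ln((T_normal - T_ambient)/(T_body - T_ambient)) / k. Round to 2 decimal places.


Using Newton's law of cooling:
t = ln((T_normal - T_ambient) / (T_body - T_ambient)) / k
T_normal - T_ambient = 21.9
T_body - T_ambient = 17.7
Ratio = 1.237288
ln(ratio) = 0.212922
t = 0.212922 / 0.049 = 4.35 hours

4.35


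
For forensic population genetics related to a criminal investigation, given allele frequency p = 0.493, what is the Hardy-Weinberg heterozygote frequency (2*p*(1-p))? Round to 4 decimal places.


Hardy-Weinberg heterozygote frequency:
q = 1 - p = 1 - 0.493 = 0.507
2pq = 2 * 0.493 * 0.507 = 0.4999

0.4999


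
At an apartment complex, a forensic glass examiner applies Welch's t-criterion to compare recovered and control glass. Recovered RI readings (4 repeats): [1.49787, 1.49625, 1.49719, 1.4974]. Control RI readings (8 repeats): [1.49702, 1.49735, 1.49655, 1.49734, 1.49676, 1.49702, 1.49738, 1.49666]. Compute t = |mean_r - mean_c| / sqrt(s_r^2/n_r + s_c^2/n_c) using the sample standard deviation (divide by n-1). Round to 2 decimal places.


Welch's t-criterion for glass RI comparison:
Recovered mean = sum / n_r = 5.98871 / 4 = 1.4971775
Control mean = sum / n_c = 11.97608 / 8 = 1.49701
Recovered sample variance s_r^2 = 4.63158e-07
Control sample variance s_c^2 = 1.08314e-07
Welch SE (unpooled) = sqrt(s_r^2/n_r + s_c^2/n_c) = sqrt(1.1579e-07 + 1.35393e-08) = sqrt(1.29329e-07) = 0.000359623
|mean_r - mean_c| = 0.0001675
t = 0.0001675 / 0.000359623 = 0.47

0.47


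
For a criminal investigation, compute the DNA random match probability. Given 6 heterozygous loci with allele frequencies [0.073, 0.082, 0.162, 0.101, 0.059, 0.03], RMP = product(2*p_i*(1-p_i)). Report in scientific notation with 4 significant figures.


Computing RMP for 6 loci:
Locus 1: 2 * 0.073 * 0.927 = 0.135342
Locus 2: 2 * 0.082 * 0.918 = 0.150552
Locus 3: 2 * 0.162 * 0.838 = 0.271512
Locus 4: 2 * 0.101 * 0.899 = 0.181598
Locus 5: 2 * 0.059 * 0.941 = 0.111038
Locus 6: 2 * 0.03 * 0.97 = 0.0582
RMP = 6.493e-06

6.493e-06


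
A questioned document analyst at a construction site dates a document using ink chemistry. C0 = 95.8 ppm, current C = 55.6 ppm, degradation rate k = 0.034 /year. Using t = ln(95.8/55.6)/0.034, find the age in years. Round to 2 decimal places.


Document age estimation:
C0/C = 95.8 / 55.6 = 1.723022
ln(C0/C) = 0.54408
t = 0.54408 / 0.034 = 16.00 years

16.00


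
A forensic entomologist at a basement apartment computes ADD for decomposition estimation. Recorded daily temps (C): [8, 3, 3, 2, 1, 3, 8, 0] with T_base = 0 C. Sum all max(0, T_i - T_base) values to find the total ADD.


Computing ADD day by day:
Day 1: max(0, 8 - 0) = 8
Day 2: max(0, 3 - 0) = 3
Day 3: max(0, 3 - 0) = 3
Day 4: max(0, 2 - 0) = 2
Day 5: max(0, 1 - 0) = 1
Day 6: max(0, 3 - 0) = 3
Day 7: max(0, 8 - 0) = 8
Day 8: max(0, 0 - 0) = 0
Total ADD = 28

28


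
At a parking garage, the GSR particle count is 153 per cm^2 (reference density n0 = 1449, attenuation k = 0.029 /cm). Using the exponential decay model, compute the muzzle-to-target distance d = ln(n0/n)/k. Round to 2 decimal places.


GSR distance calculation:
n0/n = 1449 / 153 = 9.470588
ln(n0/n) = 2.248191
d = 2.248191 / 0.029 = 77.52 cm

77.52


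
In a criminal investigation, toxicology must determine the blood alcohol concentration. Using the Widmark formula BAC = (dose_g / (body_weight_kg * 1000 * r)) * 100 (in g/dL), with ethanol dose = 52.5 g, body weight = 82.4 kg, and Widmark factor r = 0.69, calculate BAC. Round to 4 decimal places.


Applying the Widmark formula:
BAC = (dose_g / (body_wt * 1000 * r)) * 100
Denominator = 82.4 * 1000 * 0.69 = 56856
BAC = (52.5 / 56856) * 100
BAC = 0.0923 g/dL

0.0923


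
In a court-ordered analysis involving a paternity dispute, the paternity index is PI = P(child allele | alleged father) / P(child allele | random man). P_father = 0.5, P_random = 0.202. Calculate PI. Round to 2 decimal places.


Paternity Index calculation:
PI = P(allele|father) / P(allele|random)
PI = 0.5 / 0.202
PI = 2.48

2.48


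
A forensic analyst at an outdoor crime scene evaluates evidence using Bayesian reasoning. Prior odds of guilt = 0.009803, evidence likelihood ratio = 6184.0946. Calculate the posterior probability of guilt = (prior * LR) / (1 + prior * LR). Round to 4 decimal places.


Bayesian evidence evaluation:
Posterior odds = prior_odds * LR = 0.009803 * 6184.0946 = 60.62268
Posterior probability = posterior_odds / (1 + posterior_odds)
= 60.62268 / (1 + 60.62268)
= 60.62268 / 61.62268
= 0.9838

0.9838


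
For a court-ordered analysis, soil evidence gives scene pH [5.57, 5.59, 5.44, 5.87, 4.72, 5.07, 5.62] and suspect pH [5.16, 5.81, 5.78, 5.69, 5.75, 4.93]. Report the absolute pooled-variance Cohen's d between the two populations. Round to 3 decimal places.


Pooled-variance Cohen's d for soil pH comparison:
Scene mean = 37.88 / 7 = 5.411429
Suspect mean = 33.12 / 6 = 5.52
Scene sample variance s_s^2 = 0.151048
Suspect sample variance s_c^2 = 0.14224
Pooled variance = ((n_s-1)*s_s^2 + (n_c-1)*s_c^2) / (n_s + n_c - 2) = 0.147044
Pooled SD = sqrt(0.147044) = 0.383463
Mean difference = -0.108571
|d| = |-0.108571| / 0.383463 = 0.283

0.283


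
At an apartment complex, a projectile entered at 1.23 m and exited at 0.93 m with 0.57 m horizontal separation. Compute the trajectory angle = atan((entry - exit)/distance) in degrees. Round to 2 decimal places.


Bullet trajectory angle:
Height difference = 1.23 - 0.93 = 0.3 m
angle = atan(0.3 / 0.57)
angle = atan(0.526316)
angle = 27.76 degrees

27.76


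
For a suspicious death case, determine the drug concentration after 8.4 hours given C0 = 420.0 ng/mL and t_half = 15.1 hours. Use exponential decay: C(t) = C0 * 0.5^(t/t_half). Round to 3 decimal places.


Drug concentration decay:
Number of half-lives = t / t_half = 8.4 / 15.1 = 0.556291
Decay factor = 0.5^0.556291 = 0.68004824
C(t) = 420.0 * 0.68004824 = 285.620 ng/mL

285.620


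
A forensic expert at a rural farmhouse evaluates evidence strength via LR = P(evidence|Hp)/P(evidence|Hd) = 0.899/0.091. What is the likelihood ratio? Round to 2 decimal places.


Likelihood ratio calculation:
LR = P(E|Hp) / P(E|Hd)
LR = 0.899 / 0.091
LR = 9.88

9.88


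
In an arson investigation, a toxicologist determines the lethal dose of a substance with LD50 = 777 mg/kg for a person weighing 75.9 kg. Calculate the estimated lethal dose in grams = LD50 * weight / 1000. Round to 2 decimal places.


Lethal dose calculation:
Lethal dose = LD50 * body_weight / 1000
= 777 * 75.9 / 1000
= 58974.3 / 1000
= 58.97 g

58.97


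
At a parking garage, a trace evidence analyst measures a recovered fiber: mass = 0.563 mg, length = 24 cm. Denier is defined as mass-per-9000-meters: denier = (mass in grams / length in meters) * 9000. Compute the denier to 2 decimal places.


Denier calculation:
Mass in grams = 0.563 mg / 1000 = 0.000563 g
Length in meters = 24 cm / 100 = 0.24 m
Linear density = mass / length = 0.000563 / 0.24 = 0.00234583 g/m
Denier = (g/m) * 9000 = 0.00234583 * 9000 = 21.11

21.11


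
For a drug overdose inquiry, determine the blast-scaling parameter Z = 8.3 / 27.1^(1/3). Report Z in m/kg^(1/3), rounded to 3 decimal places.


Scaled distance calculation:
W^(1/3) = 27.1^(1/3) = 3.003699
Z = R / W^(1/3) = 8.3 / 3.003699
Z = 2.763 m/kg^(1/3)

2.763


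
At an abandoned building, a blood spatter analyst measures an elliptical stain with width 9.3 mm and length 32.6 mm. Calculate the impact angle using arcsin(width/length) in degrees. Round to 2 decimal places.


Blood spatter impact angle calculation:
width / length = 9.3 / 32.6 = 0.285276
angle = arcsin(0.285276)
angle = 16.58 degrees

16.58


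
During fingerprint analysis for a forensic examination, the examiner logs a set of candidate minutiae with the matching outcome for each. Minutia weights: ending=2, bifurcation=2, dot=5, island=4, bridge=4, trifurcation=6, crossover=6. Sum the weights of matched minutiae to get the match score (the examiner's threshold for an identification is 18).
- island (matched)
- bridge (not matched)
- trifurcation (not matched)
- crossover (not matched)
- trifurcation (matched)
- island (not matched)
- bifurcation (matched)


Weighted minutiae match score:
  island: matched, +4 (running total 4)
  bridge: not matched, +0
  trifurcation: not matched, +0
  crossover: not matched, +0
  trifurcation: matched, +6 (running total 10)
  island: not matched, +0
  bifurcation: matched, +2 (running total 12)
Total score = 12
Threshold = 18; verdict = inconclusive

12


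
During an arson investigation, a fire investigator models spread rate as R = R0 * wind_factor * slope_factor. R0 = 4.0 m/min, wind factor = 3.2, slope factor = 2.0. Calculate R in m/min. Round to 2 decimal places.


Fire spread rate calculation:
R = R0 * wind_factor * slope_factor
= 4.0 * 3.2 * 2.0
= 12.8 * 2.0
= 25.60 m/min

25.60


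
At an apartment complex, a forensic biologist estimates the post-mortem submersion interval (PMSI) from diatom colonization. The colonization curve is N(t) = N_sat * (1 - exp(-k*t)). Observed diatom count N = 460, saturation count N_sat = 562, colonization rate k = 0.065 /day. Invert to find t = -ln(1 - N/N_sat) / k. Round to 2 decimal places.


PMSI from diatom colonization curve:
N / N_sat = 460 / 562 = 0.818505
1 - N/N_sat = 0.181495
ln(1 - N/N_sat) = -1.706527
t = -ln(1 - N/N_sat) / k = -(-1.706527) / 0.065 = 26.25 days

26.25


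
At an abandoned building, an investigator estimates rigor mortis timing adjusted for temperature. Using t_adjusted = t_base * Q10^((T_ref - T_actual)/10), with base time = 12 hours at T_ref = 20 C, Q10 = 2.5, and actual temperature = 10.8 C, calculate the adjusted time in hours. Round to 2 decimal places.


Rigor mortis time adjustment:
Exponent = (T_ref - T_actual) / 10 = (20 - 10.8) / 10 = 0.92
Q10 factor = 2.5^0.92 = 2.3233
t_adjusted = 12 * 2.3233 = 27.88 hours

27.88


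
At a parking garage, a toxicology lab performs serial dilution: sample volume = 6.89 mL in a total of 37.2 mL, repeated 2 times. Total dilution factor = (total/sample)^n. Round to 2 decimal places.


Dilution factor calculation:
Single dilution = V_total / V_sample = 37.2 / 6.89 ≈ 5.399129
Number of dilutions = 2
Total DF = (37.2 / 6.89)^2 (full precision, rounded at the end) = 29.15

29.15


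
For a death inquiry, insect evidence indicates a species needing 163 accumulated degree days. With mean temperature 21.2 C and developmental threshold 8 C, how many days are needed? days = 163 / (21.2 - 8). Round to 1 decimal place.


Insect development time:
Effective temperature = avg_temp - T_base = 21.2 - 8 = 13.2 C
Days = ADD / effective_temp = 163 / 13.2 = 12.3 days

12.3


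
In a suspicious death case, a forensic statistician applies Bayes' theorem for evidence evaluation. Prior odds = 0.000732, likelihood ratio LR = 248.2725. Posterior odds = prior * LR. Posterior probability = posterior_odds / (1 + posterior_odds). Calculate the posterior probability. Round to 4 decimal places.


Bayesian evidence evaluation:
Posterior odds = prior_odds * LR = 0.000732 * 248.2725 = 0.1817355
Posterior probability = posterior_odds / (1 + posterior_odds)
= 0.1817355 / (1 + 0.1817355)
= 0.1817355 / 1.1817355
= 0.1538

0.1538


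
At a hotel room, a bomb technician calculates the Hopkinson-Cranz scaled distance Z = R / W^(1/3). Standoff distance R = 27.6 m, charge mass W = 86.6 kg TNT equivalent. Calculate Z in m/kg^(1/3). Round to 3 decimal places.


Scaled distance calculation:
W^(1/3) = 86.6^(1/3) = 4.424246
Z = R / W^(1/3) = 27.6 / 4.424246
Z = 6.238 m/kg^(1/3)

6.238


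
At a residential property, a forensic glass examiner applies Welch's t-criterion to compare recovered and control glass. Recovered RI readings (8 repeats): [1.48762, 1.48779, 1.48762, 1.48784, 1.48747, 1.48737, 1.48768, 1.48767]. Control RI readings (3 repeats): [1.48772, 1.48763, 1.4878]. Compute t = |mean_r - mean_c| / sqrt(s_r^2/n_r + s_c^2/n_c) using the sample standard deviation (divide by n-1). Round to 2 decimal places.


Welch's t-criterion for glass RI comparison:
Recovered mean = sum / n_r = 11.90106 / 8 = 1.4876325
Control mean = sum / n_c = 4.46315 / 3 = 1.4877167
Recovered sample variance s_r^2 = 2.38786e-08
Control sample variance s_c^2 = 7.23333e-09
Welch SE (unpooled) = sqrt(s_r^2/n_r + s_c^2/n_c) = sqrt(2.98482e-09 + 2.41111e-09) = sqrt(5.39593e-09) = 7.3457e-05
|mean_r - mean_c| = 8.41667e-05
t = 8.41667e-05 / 7.3457e-05 = 1.15

1.15


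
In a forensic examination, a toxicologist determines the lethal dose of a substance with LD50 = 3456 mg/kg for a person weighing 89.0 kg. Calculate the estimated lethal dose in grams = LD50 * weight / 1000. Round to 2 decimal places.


Lethal dose calculation:
Lethal dose = LD50 * body_weight / 1000
= 3456 * 89.0 / 1000
= 307584 / 1000
= 307.58 g

307.58


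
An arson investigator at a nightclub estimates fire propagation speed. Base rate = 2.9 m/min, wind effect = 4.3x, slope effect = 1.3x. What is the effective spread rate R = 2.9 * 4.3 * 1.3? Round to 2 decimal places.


Fire spread rate calculation:
R = R0 * wind_factor * slope_factor
= 2.9 * 4.3 * 1.3
= 12.47 * 1.3
= 16.21 m/min

16.21


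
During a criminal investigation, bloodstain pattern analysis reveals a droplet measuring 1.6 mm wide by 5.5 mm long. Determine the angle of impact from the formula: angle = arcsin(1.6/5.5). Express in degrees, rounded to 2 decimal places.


Blood spatter impact angle calculation:
width / length = 1.6 / 5.5 = 0.290909
angle = arcsin(0.290909)
angle = 16.91 degrees

16.91


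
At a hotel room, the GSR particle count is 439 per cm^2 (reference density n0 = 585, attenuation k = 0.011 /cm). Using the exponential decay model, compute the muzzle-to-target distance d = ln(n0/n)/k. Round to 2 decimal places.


GSR distance calculation:
n0/n = 585 / 439 = 1.332574
ln(n0/n) = 0.287112
d = 0.287112 / 0.011 = 26.10 cm

26.10


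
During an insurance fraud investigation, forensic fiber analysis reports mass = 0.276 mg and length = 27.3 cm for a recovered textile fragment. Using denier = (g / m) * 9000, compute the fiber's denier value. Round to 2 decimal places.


Denier calculation:
Mass in grams = 0.276 mg / 1000 = 0.000276 g
Length in meters = 27.3 cm / 100 = 0.273 m
Linear density = mass / length = 0.000276 / 0.273 = 0.00101099 g/m
Denier = (g/m) * 9000 = 0.00101099 * 9000 = 9.10

9.10


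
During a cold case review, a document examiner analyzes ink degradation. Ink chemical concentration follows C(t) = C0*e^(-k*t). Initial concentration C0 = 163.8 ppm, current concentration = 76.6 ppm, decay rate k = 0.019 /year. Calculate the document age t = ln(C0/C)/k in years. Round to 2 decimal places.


Document age estimation:
C0/C = 163.8 / 76.6 = 2.138381
ln(C0/C) = 0.760049
t = 0.760049 / 0.019 = 40.00 years

40.00


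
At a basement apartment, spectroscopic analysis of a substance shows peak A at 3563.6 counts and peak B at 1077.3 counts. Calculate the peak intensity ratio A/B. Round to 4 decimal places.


Spectral peak ratio:
Peak A = 3563.6 counts
Peak B = 1077.3 counts
Ratio = 3563.6 / 1077.3 = 3.3079

3.3079


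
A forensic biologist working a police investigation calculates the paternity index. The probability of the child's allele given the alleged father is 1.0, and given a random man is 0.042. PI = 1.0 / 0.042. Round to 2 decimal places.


Paternity Index calculation:
PI = P(allele|father) / P(allele|random)
PI = 1.0 / 0.042
PI = 23.81

23.81


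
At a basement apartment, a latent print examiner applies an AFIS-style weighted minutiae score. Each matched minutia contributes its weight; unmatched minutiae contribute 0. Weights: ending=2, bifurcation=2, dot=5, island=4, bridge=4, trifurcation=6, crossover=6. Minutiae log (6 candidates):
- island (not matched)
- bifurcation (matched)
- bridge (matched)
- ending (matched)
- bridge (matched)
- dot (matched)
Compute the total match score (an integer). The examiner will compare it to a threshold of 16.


Weighted minutiae match score:
  island: not matched, +0
  bifurcation: matched, +2 (running total 2)
  bridge: matched, +4 (running total 6)
  ending: matched, +2 (running total 8)
  bridge: matched, +4 (running total 12)
  dot: matched, +5 (running total 17)
Total score = 17
Threshold = 16; verdict = identification

17


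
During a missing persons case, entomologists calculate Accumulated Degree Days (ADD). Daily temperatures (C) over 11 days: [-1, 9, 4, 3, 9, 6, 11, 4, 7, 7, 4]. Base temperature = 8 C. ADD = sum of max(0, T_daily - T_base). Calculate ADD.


Computing ADD day by day:
Day 1: max(0, -1 - 8) = 0
Day 2: max(0, 9 - 8) = 1
Day 3: max(0, 4 - 8) = 0
Day 4: max(0, 3 - 8) = 0
Day 5: max(0, 9 - 8) = 1
Day 6: max(0, 6 - 8) = 0
Day 7: max(0, 11 - 8) = 3
Day 8: max(0, 4 - 8) = 0
Day 9: max(0, 7 - 8) = 0
Day 10: max(0, 7 - 8) = 0
Day 11: max(0, 4 - 8) = 0
Total ADD = 5

5


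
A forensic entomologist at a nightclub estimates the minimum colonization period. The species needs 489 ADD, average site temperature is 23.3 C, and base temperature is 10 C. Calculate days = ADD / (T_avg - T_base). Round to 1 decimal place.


Insect development time:
Effective temperature = avg_temp - T_base = 23.3 - 10 = 13.3 C
Days = ADD / effective_temp = 489 / 13.3 = 36.8 days

36.8


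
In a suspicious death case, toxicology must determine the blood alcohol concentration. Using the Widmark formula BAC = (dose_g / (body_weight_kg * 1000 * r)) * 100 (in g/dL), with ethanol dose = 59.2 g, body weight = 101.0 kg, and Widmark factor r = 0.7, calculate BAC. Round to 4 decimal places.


Applying the Widmark formula:
BAC = (dose_g / (body_wt * 1000 * r)) * 100
Denominator = 101.0 * 1000 * 0.7 = 70700
BAC = (59.2 / 70700) * 100
BAC = 0.0837 g/dL

0.0837


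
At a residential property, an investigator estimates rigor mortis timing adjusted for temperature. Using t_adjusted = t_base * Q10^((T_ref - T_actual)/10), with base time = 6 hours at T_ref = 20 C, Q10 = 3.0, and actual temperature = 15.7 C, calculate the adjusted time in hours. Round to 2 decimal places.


Rigor mortis time adjustment:
Exponent = (T_ref - T_actual) / 10 = (20 - 15.7) / 10 = 0.43
Q10 factor = 3.0^0.43 = 1.60384
t_adjusted = 6 * 1.60384 = 9.62 hours

9.62


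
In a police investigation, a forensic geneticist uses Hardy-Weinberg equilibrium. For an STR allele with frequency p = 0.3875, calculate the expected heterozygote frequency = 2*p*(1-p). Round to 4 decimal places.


Hardy-Weinberg heterozygote frequency:
q = 1 - p = 1 - 0.3875 = 0.6125
2pq = 2 * 0.3875 * 0.6125 = 0.4747

0.4747


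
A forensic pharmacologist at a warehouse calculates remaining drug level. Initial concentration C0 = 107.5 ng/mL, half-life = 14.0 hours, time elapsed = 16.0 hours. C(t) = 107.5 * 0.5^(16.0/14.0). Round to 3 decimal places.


Drug concentration decay:
Number of half-lives = t / t_half = 16.0 / 14.0 = 1.142857
Decay factor = 0.5^1.142857 = 0.45286188
C(t) = 107.5 * 0.45286188 = 48.683 ng/mL

48.683


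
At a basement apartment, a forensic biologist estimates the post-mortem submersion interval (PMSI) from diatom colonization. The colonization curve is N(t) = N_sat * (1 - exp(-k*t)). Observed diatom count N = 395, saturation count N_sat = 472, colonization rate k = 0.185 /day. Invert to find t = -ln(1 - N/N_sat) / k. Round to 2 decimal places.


PMSI from diatom colonization curve:
N / N_sat = 395 / 472 = 0.836864
1 - N/N_sat = 0.163136
ln(1 - N/N_sat) = -1.813171
t = -ln(1 - N/N_sat) / k = -(-1.813171) / 0.185 = 9.80 days

9.80


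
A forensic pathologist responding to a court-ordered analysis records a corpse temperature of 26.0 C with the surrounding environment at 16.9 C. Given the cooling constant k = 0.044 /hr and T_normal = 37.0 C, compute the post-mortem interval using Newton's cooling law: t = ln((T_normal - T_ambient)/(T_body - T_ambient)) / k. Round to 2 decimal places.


Using Newton's law of cooling:
t = ln((T_normal - T_ambient) / (T_body - T_ambient)) / k
T_normal - T_ambient = 20.1
T_body - T_ambient = 9.1
Ratio = 2.208791
ln(ratio) = 0.792445
t = 0.792445 / 0.044 = 18.01 hours

18.01


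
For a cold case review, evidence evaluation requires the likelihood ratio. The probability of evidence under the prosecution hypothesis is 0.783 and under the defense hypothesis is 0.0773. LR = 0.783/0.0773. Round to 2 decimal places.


Likelihood ratio calculation:
LR = P(E|Hp) / P(E|Hd)
LR = 0.783 / 0.0773
LR = 10.13

10.13


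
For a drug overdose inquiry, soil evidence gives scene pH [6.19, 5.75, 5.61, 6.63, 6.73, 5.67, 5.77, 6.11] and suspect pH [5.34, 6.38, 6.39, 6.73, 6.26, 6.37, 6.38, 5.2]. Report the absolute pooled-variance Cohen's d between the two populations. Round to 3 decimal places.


Pooled-variance Cohen's d for soil pH comparison:
Scene mean = 48.46 / 8 = 6.0575
Suspect mean = 49.05 / 8 = 6.13125
Scene sample variance s_s^2 = 0.189707
Suspect sample variance s_c^2 = 0.302298
Pooled variance = ((n_s-1)*s_s^2 + (n_c-1)*s_c^2) / (n_s + n_c - 2) = 0.246003
Pooled SD = sqrt(0.246003) = 0.495987
Mean difference = -0.07375
|d| = |-0.07375| / 0.495987 = 0.149

0.149


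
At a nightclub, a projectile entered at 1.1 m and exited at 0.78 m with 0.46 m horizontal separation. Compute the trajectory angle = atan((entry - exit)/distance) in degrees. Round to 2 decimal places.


Bullet trajectory angle:
Height difference = 1.1 - 0.78 = 0.32 m
angle = atan(0.32 / 0.46)
angle = atan(0.695652)
angle = 34.82 degrees

34.82


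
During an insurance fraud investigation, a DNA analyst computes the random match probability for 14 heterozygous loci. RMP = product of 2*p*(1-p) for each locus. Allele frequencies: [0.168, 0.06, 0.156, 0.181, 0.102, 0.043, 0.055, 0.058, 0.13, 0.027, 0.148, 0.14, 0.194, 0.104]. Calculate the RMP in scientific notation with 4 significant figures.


Computing RMP for 14 loci:
Locus 1: 2 * 0.168 * 0.832 = 0.279552
Locus 2: 2 * 0.06 * 0.94 = 0.1128
Locus 3: 2 * 0.156 * 0.844 = 0.263328
Locus 4: 2 * 0.181 * 0.819 = 0.296478
Locus 5: 2 * 0.102 * 0.898 = 0.183192
Locus 6: 2 * 0.043 * 0.957 = 0.082302
Locus 7: 2 * 0.055 * 0.945 = 0.10395
Locus 8: 2 * 0.058 * 0.942 = 0.109272
Locus 9: 2 * 0.13 * 0.87 = 0.2262
Locus 10: 2 * 0.027 * 0.973 = 0.052542
Locus 11: 2 * 0.148 * 0.852 = 0.252192
Locus 12: 2 * 0.14 * 0.86 = 0.2408
Locus 13: 2 * 0.194 * 0.806 = 0.312728
Locus 14: 2 * 0.104 * 0.896 = 0.186368
RMP = 1.774e-11

1.774e-11


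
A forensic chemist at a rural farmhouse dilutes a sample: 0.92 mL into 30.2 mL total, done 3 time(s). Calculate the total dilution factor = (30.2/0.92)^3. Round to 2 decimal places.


Dilution factor calculation:
Single dilution = V_total / V_sample = 30.2 / 0.92 ≈ 32.826087
Number of dilutions = 3
Total DF = (30.2 / 0.92)^3 (full precision, rounded at the end) = 35371.82

35371.82


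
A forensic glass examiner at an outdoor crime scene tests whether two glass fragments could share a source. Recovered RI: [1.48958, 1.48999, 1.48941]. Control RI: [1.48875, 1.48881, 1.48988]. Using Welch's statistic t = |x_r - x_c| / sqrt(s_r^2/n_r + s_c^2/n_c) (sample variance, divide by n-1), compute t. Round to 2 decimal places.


Welch's t-criterion for glass RI comparison:
Recovered mean = sum / n_r = 4.46898 / 3 = 1.48966
Control mean = sum / n_c = 4.46744 / 3 = 1.4891467
Recovered sample variance s_r^2 = 8.89e-08
Control sample variance s_c^2 = 4.04233e-07
Welch SE (unpooled) = sqrt(s_r^2/n_r + s_c^2/n_c) = sqrt(2.96333e-08 + 1.34744e-07) = sqrt(1.64377e-07) = 0.000405434
|mean_r - mean_c| = 0.000513333
t = 0.000513333 / 0.000405434 = 1.27

1.27


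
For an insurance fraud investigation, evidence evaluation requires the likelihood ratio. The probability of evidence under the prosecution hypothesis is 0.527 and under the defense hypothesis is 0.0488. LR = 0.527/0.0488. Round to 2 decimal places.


Likelihood ratio calculation:
LR = P(E|Hp) / P(E|Hd)
LR = 0.527 / 0.0488
LR = 10.80

10.80


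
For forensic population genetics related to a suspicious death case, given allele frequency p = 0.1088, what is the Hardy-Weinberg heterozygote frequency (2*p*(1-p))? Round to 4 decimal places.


Hardy-Weinberg heterozygote frequency:
q = 1 - p = 1 - 0.1088 = 0.8912
2pq = 2 * 0.1088 * 0.8912 = 0.1939

0.1939


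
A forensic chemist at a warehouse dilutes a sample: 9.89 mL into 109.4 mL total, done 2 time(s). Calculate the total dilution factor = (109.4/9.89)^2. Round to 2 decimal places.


Dilution factor calculation:
Single dilution = V_total / V_sample = 109.4 / 9.89 ≈ 11.061678
Number of dilutions = 2
Total DF = (109.4 / 9.89)^2 (full precision, rounded at the end) = 122.36

122.36


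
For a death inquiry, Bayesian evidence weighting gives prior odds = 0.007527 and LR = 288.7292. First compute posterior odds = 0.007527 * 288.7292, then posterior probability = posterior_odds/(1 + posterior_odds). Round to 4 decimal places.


Bayesian evidence evaluation:
Posterior odds = prior_odds * LR = 0.007527 * 288.7292 = 2.173265
Posterior probability = posterior_odds / (1 + posterior_odds)
= 2.173265 / (1 + 2.173265)
= 2.173265 / 3.173265
= 0.6849

0.6849


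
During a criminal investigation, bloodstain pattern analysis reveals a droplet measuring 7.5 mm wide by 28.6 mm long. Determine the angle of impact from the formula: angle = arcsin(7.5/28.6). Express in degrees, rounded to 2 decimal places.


Blood spatter impact angle calculation:
width / length = 7.5 / 28.6 = 0.262238
angle = arcsin(0.262238)
angle = 15.20 degrees

15.20
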